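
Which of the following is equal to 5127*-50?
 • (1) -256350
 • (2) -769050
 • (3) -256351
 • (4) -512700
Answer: 1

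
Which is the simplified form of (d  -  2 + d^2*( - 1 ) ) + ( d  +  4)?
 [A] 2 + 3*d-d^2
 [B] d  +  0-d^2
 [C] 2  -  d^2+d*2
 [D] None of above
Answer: C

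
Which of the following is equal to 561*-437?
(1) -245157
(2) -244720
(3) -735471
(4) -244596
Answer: 1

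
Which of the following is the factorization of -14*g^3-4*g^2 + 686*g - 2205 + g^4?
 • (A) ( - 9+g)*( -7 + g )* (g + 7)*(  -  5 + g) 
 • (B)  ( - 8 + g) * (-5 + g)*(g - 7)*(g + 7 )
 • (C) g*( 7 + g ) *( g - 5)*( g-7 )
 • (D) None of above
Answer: A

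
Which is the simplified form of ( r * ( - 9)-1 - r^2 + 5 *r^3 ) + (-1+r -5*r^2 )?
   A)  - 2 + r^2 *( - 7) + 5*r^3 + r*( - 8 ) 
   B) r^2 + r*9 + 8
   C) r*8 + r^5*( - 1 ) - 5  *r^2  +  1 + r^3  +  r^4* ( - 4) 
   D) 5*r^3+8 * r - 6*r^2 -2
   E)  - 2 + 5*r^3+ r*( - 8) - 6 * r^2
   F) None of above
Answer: E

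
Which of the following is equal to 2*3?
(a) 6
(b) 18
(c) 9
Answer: a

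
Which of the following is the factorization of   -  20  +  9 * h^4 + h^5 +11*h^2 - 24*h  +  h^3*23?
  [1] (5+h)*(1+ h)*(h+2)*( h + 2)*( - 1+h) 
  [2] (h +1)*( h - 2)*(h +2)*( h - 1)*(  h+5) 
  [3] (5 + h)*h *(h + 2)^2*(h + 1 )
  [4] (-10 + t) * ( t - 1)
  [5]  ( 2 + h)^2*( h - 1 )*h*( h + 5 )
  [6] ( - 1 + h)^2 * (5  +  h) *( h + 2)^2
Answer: 1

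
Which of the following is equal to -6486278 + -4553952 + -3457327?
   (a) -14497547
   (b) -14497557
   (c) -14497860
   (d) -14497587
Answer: b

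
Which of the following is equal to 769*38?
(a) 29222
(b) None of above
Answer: a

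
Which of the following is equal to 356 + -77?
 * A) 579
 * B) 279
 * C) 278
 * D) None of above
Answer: B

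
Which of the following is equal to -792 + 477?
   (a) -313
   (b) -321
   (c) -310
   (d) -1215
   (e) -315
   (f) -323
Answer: e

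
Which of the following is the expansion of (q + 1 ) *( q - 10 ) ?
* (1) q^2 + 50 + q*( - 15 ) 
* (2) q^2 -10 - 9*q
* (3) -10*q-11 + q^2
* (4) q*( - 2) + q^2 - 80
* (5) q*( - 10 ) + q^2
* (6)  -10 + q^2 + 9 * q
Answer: 2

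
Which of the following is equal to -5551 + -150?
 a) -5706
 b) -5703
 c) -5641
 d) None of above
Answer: d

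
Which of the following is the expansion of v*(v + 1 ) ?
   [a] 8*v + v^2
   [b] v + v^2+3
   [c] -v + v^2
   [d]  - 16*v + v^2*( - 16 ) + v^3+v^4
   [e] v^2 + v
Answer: e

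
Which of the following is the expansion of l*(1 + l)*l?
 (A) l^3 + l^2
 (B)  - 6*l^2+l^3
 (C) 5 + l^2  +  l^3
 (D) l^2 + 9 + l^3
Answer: A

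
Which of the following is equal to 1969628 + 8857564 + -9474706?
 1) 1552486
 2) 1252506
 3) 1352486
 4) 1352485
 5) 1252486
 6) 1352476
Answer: 3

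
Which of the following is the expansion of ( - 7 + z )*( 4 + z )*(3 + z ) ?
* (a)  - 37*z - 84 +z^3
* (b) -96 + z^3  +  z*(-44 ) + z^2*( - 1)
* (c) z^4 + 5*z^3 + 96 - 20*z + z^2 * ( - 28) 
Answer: a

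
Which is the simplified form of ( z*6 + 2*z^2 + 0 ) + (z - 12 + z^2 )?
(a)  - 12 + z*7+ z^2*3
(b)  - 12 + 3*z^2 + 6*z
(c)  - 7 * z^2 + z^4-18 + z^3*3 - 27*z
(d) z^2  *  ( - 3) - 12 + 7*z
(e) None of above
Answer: a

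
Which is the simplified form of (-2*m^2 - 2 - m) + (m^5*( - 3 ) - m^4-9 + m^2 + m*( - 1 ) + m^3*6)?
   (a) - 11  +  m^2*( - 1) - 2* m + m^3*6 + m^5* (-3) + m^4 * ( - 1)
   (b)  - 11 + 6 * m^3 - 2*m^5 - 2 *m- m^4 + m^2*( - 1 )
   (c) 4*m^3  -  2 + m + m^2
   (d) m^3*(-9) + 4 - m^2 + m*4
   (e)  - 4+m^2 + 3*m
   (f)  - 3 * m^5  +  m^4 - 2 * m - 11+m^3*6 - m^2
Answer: a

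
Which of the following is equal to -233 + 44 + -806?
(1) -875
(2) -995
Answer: 2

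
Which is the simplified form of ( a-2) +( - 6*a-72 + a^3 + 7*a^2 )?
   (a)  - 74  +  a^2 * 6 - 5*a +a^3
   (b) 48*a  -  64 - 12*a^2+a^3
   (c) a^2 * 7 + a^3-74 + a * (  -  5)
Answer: c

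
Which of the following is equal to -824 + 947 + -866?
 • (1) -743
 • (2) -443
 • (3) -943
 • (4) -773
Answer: 1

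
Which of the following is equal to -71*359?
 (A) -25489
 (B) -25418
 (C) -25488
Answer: A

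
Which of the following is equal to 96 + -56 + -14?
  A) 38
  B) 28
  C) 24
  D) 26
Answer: D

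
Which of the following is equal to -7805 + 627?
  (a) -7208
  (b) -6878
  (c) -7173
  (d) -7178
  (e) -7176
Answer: d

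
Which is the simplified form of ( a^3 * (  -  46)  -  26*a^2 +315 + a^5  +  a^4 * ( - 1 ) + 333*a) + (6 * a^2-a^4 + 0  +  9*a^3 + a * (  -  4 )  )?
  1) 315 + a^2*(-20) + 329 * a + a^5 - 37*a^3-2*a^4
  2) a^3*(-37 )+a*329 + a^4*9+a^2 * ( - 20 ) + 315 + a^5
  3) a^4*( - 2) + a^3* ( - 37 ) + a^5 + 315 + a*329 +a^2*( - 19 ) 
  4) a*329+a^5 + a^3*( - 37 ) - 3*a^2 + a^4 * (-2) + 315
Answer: 1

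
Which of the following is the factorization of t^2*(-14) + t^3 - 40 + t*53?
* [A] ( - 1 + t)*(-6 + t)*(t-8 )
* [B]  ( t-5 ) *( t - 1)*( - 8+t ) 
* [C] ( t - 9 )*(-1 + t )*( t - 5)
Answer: B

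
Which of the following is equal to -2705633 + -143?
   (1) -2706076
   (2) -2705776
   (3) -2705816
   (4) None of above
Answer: 2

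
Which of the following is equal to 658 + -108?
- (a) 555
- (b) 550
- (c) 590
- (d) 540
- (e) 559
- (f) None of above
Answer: b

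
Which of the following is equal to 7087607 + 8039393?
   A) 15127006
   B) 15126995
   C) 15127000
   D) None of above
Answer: C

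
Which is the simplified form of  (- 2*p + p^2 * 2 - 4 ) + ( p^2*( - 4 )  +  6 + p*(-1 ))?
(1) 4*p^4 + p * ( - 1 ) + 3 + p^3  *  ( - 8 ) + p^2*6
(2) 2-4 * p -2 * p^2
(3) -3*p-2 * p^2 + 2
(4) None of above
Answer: 3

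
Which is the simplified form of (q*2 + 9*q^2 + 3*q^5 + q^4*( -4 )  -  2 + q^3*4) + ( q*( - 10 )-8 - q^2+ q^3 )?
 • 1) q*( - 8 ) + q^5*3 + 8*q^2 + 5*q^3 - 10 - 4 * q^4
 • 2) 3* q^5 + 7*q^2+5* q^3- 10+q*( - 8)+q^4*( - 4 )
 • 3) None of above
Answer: 1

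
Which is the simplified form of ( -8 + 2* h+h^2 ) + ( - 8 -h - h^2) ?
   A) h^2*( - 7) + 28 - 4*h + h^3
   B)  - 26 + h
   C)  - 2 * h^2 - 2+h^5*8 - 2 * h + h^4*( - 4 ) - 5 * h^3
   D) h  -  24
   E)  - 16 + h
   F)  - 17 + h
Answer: E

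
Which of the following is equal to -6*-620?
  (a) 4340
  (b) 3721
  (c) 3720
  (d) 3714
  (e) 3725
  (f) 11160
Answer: c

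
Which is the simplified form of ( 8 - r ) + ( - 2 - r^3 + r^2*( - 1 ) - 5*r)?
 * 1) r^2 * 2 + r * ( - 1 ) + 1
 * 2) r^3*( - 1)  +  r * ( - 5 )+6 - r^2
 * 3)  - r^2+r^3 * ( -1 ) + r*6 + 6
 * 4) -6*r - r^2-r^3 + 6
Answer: 4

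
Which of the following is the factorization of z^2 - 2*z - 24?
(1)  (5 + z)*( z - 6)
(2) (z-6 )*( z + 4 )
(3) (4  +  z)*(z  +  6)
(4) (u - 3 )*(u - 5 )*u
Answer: 2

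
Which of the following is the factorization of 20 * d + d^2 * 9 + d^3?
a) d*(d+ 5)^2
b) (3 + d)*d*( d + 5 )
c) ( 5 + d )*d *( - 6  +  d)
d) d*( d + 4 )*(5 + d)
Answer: d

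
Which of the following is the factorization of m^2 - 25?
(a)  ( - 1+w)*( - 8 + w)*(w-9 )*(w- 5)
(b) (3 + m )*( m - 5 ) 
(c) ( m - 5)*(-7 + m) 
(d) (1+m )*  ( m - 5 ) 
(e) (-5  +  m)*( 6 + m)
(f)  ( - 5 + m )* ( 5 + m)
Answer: f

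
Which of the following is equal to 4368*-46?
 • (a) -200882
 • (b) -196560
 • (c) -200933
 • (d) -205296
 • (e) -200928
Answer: e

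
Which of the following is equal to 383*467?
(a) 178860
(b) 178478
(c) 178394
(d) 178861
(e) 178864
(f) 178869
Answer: d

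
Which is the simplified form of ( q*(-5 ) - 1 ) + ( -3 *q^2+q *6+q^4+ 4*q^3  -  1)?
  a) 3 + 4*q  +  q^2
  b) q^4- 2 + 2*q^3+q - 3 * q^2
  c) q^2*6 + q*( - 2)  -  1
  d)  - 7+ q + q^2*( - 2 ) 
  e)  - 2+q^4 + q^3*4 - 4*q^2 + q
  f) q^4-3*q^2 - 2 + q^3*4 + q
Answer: f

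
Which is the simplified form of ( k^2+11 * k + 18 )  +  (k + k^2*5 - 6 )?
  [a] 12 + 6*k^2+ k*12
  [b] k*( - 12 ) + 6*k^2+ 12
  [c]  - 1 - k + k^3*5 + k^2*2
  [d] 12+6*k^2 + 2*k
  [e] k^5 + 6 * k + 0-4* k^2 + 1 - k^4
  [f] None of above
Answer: a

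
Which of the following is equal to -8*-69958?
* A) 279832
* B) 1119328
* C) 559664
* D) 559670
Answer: C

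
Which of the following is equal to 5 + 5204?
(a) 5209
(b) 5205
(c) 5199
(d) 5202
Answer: a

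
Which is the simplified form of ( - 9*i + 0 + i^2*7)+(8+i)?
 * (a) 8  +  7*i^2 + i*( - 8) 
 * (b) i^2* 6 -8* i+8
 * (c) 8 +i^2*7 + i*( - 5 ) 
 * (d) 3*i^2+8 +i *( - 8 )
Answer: a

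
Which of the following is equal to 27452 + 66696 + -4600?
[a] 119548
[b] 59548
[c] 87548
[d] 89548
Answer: d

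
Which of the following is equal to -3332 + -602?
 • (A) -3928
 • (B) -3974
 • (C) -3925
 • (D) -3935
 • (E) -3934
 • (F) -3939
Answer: E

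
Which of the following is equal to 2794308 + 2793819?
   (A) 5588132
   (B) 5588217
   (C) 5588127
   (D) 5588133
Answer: C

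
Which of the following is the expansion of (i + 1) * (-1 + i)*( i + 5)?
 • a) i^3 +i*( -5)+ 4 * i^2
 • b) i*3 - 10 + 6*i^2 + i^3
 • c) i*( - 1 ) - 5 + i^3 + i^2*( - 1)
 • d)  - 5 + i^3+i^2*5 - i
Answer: d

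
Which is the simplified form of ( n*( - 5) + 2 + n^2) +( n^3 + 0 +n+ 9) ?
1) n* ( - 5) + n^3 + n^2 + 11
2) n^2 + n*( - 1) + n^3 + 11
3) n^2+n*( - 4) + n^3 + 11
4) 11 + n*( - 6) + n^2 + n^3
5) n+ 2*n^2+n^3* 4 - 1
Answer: 3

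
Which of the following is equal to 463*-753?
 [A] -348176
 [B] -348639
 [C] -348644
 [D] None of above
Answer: B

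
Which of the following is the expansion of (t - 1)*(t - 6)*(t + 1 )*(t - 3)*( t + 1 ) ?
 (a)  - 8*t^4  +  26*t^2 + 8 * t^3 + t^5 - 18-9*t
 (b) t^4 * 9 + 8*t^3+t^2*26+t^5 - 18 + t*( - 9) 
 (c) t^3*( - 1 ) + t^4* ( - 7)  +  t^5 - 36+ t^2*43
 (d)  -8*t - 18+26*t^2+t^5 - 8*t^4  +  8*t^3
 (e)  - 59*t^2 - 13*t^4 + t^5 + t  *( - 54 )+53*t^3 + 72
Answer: a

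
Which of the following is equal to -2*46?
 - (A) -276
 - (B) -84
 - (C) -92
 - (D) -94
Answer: C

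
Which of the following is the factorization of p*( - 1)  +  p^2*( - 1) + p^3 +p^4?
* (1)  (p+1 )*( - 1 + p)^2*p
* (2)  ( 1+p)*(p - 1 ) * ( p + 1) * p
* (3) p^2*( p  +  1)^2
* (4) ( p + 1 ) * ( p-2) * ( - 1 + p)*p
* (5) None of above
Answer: 2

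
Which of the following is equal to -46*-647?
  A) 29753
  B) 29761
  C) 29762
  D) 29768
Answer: C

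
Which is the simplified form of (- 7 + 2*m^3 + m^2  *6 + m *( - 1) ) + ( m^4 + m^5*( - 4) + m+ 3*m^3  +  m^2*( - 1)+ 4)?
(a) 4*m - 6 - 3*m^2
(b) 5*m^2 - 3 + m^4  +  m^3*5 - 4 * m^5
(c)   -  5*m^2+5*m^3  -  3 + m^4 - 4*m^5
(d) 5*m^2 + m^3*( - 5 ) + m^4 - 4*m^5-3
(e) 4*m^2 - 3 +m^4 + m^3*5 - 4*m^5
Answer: b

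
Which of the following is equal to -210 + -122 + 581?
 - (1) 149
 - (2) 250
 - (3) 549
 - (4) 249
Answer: 4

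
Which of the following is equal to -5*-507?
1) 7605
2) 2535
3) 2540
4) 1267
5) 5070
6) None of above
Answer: 2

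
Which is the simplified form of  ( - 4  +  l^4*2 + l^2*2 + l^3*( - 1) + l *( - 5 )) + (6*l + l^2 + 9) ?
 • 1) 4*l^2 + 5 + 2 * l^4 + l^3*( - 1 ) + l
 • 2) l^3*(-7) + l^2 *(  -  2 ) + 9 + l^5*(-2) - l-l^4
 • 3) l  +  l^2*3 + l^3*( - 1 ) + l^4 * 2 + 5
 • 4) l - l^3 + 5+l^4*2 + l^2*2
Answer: 3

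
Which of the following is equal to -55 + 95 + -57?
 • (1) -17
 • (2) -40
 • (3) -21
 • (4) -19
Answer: 1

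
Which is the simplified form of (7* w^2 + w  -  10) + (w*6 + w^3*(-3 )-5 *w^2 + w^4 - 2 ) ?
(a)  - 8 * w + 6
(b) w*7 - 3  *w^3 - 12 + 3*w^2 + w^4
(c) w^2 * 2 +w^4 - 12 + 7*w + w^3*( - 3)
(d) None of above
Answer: c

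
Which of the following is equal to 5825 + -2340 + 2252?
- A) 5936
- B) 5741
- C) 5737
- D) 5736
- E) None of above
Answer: C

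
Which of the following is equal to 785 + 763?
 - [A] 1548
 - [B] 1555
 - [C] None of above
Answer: A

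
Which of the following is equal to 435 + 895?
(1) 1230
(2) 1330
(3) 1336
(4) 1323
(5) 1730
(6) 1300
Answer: 2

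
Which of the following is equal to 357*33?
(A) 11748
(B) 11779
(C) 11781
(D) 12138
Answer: C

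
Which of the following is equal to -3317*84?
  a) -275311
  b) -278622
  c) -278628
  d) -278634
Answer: c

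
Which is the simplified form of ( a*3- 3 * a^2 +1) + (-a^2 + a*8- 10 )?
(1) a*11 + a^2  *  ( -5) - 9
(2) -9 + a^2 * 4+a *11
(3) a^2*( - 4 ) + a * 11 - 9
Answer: 3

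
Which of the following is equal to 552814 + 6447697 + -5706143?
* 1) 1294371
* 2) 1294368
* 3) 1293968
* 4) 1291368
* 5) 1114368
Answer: 2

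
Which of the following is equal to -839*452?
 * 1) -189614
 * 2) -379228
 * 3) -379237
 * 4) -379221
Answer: 2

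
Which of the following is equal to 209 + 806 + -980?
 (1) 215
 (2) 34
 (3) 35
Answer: 3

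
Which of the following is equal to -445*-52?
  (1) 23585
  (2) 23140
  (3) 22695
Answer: 2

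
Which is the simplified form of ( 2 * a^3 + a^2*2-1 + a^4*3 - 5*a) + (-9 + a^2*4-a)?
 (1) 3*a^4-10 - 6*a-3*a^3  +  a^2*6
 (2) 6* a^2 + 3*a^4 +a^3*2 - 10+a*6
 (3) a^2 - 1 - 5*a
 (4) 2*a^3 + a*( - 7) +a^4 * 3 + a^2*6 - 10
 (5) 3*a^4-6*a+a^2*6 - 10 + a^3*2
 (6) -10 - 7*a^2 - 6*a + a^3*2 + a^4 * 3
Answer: 5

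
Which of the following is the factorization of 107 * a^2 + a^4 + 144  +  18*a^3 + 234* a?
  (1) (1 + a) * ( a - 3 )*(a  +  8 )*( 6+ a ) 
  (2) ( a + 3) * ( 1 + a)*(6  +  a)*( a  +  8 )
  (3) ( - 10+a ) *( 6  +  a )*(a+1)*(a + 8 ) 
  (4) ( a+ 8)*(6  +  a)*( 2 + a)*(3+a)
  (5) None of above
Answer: 2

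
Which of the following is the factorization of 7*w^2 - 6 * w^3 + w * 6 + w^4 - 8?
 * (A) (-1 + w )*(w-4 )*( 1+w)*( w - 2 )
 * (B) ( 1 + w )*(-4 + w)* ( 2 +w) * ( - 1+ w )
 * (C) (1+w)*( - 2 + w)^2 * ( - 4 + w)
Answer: A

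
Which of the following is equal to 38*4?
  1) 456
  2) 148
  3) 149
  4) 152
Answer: 4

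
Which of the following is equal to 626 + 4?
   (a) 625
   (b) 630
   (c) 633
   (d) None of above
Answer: b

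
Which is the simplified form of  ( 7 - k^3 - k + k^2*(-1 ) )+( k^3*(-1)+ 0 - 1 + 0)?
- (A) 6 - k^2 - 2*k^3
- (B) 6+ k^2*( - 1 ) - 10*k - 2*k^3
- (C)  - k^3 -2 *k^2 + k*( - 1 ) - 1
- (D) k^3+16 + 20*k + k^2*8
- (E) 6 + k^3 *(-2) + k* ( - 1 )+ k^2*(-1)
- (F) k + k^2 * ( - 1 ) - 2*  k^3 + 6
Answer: E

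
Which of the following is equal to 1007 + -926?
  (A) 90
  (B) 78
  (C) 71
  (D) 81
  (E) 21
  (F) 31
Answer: D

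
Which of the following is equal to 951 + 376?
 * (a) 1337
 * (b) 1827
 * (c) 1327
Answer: c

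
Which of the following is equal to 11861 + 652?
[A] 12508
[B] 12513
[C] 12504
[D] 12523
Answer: B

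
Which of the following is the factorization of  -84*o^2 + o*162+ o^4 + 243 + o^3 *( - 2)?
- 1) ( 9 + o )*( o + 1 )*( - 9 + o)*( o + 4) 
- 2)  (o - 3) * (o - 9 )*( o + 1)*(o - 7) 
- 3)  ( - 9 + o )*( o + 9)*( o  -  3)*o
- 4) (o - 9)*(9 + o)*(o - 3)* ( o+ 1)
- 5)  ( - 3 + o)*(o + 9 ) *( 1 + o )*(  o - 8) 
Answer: 4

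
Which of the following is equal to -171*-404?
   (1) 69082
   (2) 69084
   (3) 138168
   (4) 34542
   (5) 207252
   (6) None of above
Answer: 2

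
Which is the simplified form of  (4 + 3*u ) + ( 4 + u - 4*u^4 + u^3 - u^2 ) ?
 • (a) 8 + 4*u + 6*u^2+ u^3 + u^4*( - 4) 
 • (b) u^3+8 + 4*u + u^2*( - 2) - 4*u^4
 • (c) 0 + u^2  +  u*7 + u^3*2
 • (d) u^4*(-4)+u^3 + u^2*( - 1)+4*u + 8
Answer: d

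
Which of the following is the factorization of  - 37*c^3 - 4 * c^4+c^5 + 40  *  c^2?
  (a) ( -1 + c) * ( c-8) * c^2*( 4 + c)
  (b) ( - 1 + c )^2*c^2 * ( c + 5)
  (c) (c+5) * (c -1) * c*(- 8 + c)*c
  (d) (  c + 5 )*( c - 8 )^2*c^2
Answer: c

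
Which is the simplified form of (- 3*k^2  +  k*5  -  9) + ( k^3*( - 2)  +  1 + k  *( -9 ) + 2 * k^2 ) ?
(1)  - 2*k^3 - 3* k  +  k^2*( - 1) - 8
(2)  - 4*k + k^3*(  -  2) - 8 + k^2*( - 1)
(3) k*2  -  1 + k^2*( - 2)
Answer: 2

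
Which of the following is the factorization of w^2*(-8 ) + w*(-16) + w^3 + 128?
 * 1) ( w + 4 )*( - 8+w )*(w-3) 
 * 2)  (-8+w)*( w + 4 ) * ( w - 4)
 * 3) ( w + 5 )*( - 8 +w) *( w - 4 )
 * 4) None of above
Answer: 2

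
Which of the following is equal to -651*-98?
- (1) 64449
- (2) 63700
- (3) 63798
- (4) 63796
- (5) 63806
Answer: 3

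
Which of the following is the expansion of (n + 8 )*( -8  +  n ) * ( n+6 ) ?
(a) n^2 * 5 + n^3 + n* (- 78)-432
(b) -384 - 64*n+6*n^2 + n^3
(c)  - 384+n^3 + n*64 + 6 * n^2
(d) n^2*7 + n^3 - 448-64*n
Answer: b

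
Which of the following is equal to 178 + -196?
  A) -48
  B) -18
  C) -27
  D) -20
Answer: B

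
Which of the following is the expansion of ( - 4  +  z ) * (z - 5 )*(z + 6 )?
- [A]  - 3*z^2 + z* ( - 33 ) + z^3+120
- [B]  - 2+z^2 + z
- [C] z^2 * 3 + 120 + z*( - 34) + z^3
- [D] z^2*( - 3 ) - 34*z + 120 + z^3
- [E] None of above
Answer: D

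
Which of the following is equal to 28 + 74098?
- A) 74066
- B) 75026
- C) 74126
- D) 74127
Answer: C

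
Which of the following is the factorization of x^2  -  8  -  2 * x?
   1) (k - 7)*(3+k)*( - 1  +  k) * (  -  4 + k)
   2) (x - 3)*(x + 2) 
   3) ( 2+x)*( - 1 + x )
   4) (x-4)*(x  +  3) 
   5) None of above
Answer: 5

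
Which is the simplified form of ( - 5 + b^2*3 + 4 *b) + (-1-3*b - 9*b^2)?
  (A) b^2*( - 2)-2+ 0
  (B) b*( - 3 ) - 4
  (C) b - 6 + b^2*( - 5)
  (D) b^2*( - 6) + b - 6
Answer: D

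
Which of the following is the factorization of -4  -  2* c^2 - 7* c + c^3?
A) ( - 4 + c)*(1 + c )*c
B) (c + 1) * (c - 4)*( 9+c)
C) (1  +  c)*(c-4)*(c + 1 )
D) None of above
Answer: C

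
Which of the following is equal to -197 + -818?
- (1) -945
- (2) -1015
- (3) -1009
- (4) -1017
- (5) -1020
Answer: 2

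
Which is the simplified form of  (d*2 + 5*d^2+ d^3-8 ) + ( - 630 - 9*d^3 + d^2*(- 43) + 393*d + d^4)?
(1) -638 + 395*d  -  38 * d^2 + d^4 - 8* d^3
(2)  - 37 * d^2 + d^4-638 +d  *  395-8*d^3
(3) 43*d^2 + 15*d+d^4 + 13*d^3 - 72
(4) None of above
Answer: 1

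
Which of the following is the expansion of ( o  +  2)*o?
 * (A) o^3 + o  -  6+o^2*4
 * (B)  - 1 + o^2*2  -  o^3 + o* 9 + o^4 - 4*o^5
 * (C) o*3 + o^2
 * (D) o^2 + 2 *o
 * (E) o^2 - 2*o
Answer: D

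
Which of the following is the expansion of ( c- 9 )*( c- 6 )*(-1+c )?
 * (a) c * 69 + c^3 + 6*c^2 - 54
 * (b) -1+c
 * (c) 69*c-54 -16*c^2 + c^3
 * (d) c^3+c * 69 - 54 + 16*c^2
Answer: c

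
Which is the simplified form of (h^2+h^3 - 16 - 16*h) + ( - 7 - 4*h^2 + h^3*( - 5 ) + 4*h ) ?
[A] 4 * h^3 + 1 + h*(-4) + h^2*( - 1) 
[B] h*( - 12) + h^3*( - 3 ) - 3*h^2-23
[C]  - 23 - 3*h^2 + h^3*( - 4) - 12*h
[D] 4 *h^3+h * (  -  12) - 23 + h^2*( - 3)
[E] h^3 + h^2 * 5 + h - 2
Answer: C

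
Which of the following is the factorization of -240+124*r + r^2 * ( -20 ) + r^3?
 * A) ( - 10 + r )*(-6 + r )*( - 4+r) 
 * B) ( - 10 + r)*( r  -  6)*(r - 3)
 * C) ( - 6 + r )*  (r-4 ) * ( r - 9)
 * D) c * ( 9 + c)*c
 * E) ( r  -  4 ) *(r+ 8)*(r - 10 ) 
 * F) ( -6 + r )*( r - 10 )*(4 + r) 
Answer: A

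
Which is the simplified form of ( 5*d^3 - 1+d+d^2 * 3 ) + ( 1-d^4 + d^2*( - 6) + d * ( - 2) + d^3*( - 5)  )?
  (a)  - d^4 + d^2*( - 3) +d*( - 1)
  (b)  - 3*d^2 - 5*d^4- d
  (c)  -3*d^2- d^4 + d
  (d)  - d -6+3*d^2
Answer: a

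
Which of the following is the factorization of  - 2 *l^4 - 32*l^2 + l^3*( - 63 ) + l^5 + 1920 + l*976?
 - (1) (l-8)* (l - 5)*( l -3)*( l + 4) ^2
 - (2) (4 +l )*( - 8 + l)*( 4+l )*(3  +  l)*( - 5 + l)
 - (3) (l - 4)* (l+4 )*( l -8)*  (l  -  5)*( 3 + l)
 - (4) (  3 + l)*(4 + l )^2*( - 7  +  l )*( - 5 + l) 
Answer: 2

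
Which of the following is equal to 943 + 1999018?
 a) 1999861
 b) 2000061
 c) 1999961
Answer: c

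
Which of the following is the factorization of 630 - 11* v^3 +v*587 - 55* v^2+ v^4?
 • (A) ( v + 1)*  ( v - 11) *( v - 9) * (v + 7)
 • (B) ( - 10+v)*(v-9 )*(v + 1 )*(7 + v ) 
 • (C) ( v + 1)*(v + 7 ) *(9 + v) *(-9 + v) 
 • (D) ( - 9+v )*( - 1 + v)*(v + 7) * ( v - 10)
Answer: B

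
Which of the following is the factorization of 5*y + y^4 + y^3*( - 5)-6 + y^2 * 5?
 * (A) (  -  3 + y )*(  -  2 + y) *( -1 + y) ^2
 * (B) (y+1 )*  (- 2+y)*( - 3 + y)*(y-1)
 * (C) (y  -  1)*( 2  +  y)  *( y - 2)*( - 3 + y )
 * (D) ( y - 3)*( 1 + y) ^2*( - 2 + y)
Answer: B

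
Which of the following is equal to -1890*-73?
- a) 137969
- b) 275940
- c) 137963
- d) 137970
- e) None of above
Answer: d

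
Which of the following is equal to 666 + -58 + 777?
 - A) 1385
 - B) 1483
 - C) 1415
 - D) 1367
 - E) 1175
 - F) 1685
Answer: A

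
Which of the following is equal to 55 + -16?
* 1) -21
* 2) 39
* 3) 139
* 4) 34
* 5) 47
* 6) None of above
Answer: 2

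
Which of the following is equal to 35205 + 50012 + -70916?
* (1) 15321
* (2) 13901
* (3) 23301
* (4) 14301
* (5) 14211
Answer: 4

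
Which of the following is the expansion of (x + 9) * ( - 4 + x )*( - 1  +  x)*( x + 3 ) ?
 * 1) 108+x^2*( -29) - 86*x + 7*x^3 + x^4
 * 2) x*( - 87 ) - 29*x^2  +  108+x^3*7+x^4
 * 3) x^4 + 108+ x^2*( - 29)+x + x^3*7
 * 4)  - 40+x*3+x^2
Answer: 2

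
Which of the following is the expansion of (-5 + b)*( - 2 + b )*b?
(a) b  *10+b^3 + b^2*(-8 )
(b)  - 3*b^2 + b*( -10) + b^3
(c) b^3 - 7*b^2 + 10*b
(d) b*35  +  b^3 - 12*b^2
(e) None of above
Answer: c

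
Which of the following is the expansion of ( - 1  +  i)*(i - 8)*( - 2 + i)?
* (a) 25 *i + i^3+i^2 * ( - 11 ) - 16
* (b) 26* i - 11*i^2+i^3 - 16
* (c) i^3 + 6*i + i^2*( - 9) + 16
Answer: b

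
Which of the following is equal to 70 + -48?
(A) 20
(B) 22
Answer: B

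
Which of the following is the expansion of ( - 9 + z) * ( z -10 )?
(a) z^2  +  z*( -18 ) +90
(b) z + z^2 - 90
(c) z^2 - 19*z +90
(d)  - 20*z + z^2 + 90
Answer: c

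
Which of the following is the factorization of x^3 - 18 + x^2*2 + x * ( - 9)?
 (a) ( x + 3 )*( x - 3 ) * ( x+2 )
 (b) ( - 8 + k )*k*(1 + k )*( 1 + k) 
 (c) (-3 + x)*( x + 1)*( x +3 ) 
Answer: a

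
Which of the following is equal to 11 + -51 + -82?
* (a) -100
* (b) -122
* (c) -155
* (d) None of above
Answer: b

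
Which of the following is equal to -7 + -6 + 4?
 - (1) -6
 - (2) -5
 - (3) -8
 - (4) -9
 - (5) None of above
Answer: 4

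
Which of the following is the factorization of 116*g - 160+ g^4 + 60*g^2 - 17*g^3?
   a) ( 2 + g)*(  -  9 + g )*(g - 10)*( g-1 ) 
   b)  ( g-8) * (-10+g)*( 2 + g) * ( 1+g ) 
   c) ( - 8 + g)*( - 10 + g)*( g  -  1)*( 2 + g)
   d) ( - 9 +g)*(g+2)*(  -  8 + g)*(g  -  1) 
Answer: c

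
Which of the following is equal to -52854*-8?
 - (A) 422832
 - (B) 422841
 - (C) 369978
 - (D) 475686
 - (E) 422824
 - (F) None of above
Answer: A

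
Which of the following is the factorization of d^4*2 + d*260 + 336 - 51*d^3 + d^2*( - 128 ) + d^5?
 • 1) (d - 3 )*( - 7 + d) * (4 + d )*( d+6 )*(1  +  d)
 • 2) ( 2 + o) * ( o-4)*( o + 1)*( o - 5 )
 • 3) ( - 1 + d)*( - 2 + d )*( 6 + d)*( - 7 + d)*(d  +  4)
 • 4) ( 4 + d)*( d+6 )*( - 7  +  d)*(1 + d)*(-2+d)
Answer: 4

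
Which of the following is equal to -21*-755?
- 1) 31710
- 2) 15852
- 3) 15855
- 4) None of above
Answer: 3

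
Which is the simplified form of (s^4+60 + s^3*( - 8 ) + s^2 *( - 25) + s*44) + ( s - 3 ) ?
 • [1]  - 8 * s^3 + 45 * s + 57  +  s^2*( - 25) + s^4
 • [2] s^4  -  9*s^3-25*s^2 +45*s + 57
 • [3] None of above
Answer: 1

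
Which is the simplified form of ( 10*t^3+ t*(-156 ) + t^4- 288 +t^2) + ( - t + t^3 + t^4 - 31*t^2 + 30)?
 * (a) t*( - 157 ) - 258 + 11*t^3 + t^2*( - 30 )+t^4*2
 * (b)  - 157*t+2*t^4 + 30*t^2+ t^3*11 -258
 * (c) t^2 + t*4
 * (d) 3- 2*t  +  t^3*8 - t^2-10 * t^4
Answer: a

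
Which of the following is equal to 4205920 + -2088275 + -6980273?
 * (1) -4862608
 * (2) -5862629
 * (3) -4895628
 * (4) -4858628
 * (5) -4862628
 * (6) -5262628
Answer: 5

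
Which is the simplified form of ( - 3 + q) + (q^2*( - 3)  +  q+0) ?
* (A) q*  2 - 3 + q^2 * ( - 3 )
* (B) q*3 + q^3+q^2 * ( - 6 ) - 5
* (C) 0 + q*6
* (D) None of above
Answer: A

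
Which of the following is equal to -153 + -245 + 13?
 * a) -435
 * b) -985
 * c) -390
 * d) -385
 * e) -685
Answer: d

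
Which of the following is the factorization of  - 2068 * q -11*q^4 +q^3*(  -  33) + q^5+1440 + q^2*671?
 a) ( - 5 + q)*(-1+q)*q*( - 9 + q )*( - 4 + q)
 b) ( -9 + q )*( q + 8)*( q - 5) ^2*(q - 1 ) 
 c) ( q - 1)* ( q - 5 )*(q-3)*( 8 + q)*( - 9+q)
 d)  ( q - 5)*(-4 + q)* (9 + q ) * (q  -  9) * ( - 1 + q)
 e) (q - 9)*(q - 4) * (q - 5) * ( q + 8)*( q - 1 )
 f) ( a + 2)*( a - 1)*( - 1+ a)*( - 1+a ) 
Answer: e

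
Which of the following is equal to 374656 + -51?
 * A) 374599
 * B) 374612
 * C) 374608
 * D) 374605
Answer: D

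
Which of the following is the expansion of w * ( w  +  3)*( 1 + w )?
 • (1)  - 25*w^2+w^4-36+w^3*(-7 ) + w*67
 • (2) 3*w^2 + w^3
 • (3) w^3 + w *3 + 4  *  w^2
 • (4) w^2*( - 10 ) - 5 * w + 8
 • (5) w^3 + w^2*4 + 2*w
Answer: 3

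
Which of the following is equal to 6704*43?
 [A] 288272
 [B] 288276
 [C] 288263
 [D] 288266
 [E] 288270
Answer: A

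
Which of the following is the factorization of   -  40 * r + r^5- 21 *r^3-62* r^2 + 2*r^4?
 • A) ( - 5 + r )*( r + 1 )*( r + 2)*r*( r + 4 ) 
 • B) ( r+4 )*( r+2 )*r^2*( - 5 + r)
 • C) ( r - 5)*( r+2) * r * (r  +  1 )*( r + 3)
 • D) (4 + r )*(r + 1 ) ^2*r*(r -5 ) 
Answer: A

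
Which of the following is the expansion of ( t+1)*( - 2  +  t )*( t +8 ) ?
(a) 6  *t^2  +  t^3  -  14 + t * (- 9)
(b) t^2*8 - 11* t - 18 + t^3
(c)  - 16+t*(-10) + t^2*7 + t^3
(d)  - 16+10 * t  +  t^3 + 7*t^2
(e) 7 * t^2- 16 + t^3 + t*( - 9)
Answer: c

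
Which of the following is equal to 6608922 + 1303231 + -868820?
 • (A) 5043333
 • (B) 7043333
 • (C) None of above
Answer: B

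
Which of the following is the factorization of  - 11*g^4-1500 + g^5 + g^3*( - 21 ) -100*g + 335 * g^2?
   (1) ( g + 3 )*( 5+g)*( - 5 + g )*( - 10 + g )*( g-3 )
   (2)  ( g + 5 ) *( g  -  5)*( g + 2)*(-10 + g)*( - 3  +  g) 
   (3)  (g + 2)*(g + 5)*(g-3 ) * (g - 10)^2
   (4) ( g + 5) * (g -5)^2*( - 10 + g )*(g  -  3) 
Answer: 2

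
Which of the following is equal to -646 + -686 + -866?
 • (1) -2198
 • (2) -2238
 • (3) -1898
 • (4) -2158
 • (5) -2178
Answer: 1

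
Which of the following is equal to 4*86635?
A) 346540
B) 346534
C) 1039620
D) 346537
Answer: A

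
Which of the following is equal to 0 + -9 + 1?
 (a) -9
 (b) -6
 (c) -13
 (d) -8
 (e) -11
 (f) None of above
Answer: d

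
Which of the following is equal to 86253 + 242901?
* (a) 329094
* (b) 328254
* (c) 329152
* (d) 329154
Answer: d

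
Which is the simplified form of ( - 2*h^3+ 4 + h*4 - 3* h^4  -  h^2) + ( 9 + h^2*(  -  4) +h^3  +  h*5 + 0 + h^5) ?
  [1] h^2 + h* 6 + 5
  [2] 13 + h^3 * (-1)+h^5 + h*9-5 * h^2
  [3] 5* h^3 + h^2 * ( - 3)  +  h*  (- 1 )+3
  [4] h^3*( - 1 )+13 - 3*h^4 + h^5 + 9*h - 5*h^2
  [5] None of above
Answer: 4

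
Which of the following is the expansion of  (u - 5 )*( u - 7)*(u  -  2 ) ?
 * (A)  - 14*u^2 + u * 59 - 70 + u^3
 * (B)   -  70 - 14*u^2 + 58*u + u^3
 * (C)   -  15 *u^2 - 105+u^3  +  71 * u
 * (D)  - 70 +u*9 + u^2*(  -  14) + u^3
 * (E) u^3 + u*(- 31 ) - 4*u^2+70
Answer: A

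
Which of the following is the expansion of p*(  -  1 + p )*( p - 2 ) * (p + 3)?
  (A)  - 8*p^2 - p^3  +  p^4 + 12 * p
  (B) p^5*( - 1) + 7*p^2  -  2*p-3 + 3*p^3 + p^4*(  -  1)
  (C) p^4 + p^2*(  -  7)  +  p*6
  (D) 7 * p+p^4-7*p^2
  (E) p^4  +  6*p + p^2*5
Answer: C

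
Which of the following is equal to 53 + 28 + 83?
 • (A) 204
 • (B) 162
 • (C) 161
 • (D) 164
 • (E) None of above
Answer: D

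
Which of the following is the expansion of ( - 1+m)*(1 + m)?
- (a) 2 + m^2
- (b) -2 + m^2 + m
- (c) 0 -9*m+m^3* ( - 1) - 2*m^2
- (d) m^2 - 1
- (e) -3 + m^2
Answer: d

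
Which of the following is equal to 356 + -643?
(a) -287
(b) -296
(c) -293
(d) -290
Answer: a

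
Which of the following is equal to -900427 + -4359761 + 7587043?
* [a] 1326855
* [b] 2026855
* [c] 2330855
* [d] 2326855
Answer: d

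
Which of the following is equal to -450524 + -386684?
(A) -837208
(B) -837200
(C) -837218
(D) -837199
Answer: A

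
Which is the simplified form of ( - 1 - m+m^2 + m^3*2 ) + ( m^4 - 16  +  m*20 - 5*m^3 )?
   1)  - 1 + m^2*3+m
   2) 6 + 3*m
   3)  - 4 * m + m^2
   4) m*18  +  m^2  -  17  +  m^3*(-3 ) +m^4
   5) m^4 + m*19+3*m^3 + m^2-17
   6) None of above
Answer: 6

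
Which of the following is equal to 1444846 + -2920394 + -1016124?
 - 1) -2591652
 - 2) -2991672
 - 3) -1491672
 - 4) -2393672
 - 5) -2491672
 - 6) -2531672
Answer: 5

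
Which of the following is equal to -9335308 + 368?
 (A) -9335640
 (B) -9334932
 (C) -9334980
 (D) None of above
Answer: D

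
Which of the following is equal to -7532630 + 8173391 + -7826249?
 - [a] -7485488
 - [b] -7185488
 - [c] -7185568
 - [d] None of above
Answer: b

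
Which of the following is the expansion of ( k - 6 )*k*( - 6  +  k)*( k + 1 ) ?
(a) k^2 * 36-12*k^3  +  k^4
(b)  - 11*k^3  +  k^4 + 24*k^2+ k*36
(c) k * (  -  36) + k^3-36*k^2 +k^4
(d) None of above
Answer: b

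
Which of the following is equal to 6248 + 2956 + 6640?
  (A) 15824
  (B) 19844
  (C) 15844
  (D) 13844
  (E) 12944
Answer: C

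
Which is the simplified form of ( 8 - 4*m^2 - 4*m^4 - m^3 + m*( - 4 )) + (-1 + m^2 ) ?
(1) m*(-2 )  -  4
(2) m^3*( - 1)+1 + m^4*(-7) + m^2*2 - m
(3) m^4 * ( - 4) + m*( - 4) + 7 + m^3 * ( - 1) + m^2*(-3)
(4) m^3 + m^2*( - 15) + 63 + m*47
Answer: 3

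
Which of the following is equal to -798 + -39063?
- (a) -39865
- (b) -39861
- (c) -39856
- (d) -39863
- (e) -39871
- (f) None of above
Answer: b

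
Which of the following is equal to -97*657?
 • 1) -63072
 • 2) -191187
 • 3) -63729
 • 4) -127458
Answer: 3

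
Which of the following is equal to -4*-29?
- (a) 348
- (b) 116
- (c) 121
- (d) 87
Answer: b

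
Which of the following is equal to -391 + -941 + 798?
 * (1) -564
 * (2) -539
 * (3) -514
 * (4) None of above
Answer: 4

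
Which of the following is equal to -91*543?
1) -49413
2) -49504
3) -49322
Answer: 1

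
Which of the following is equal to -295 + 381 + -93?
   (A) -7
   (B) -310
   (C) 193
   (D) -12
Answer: A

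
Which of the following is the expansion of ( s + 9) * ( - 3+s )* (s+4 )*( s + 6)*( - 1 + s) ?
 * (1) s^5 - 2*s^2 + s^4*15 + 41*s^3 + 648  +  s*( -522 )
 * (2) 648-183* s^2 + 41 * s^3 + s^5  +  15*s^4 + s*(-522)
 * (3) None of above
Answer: 2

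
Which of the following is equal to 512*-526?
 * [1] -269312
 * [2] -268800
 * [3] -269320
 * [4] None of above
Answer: 1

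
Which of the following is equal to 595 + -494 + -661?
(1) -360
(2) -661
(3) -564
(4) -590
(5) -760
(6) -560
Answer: 6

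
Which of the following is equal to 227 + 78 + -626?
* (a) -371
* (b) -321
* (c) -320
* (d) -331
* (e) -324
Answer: b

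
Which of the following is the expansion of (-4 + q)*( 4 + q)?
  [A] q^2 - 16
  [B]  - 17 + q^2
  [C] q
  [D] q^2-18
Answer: A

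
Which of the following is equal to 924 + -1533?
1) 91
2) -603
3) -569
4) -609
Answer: 4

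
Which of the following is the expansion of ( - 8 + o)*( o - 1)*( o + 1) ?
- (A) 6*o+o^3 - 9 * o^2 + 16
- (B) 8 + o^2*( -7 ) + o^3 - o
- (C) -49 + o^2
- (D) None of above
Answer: D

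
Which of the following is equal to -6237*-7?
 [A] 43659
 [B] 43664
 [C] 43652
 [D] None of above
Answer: A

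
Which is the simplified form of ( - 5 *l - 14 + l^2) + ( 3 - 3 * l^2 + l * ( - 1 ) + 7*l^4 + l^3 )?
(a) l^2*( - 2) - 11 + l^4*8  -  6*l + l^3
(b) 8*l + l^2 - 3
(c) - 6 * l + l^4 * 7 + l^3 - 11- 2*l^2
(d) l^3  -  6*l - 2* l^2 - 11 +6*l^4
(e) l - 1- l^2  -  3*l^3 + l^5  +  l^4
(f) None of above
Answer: c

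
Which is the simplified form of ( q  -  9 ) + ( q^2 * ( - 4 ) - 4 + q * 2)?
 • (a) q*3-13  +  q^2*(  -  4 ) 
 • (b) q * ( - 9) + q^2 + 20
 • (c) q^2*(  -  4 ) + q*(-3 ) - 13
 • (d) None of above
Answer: a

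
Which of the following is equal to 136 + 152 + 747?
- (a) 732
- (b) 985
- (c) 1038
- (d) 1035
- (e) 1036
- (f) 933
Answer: d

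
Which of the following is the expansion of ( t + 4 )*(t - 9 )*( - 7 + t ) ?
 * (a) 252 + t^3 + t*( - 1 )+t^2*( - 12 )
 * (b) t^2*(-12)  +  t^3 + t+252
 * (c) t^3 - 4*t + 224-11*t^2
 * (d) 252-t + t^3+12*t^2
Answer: a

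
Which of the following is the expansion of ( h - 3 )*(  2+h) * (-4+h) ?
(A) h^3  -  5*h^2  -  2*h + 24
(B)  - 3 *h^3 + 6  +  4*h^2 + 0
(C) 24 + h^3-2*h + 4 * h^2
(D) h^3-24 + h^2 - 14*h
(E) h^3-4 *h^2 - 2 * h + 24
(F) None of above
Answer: A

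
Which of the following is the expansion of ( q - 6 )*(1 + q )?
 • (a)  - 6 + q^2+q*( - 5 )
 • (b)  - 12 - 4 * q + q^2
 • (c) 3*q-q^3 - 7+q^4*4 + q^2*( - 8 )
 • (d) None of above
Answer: a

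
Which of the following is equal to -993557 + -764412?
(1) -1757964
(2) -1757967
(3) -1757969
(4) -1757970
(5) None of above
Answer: 3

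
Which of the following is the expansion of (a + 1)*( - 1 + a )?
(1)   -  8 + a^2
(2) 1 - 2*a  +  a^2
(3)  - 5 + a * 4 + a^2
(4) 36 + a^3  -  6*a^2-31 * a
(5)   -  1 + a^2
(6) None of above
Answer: 5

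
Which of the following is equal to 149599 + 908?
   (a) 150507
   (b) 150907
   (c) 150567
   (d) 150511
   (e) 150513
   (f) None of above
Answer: a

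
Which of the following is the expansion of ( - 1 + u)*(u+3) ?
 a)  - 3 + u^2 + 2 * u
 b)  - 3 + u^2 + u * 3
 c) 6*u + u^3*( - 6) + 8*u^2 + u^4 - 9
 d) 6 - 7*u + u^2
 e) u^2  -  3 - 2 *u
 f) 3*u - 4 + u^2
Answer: a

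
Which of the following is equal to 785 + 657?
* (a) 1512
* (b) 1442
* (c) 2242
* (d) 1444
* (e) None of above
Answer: b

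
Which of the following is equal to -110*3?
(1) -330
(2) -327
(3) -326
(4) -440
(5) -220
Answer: 1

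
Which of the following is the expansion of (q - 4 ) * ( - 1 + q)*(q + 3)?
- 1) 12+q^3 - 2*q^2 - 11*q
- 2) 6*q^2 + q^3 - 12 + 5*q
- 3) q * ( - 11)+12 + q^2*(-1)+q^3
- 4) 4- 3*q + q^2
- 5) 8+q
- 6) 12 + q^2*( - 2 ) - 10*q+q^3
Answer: 1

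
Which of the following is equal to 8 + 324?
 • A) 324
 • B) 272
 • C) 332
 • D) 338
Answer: C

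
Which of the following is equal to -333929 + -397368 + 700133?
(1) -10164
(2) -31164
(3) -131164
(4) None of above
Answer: 2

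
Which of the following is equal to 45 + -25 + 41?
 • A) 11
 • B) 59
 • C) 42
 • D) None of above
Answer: D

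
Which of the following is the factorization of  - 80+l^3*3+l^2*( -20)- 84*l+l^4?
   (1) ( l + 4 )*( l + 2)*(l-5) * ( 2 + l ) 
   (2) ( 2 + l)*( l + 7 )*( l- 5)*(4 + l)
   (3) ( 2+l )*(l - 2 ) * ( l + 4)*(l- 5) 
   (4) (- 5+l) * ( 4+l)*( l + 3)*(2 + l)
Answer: 1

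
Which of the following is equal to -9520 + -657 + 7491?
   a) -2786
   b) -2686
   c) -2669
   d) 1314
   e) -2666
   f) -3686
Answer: b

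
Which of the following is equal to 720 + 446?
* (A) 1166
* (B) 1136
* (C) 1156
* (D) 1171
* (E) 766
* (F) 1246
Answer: A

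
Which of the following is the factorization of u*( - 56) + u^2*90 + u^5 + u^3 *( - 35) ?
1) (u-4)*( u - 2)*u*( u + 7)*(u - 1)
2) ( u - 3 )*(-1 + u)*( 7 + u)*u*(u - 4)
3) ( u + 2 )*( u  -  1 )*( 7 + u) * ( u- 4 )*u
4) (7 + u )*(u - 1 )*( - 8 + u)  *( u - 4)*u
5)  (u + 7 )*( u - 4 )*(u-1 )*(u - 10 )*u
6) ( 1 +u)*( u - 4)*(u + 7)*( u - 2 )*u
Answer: 1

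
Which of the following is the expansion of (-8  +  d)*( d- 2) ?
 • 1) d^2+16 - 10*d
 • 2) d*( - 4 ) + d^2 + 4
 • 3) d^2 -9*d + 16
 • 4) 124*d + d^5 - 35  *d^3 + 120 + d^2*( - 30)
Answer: 1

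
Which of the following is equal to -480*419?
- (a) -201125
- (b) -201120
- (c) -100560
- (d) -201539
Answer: b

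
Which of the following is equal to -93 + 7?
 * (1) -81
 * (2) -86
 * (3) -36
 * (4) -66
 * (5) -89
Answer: 2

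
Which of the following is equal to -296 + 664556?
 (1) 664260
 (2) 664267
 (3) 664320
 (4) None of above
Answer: 1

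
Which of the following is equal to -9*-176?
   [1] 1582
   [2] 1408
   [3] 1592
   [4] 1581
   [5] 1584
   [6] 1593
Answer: 5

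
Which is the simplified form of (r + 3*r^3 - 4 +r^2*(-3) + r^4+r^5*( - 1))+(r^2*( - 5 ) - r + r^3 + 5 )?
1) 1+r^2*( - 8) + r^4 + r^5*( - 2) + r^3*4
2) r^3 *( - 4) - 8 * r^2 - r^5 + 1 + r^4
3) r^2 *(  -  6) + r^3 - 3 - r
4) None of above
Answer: 4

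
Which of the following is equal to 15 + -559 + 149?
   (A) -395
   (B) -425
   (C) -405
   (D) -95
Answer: A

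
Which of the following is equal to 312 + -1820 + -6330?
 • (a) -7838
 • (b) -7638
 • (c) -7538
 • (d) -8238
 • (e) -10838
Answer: a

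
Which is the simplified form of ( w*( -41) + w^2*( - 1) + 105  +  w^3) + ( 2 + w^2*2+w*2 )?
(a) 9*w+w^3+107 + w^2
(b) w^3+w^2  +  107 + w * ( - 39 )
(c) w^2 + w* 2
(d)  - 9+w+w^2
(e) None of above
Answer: b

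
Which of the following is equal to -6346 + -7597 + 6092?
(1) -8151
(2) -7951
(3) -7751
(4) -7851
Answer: 4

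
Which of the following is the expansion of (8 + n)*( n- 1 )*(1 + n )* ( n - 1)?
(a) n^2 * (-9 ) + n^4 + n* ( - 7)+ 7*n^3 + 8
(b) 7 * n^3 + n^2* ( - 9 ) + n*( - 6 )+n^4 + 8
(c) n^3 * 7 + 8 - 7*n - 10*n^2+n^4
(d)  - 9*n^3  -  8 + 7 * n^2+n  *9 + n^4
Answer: a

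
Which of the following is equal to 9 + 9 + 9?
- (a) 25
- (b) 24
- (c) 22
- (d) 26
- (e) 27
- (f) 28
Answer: e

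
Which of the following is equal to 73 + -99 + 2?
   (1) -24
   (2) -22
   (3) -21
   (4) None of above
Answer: 1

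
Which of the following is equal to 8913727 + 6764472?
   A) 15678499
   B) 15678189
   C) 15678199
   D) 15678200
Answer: C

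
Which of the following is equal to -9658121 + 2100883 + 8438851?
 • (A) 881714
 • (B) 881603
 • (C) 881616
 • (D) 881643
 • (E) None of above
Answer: E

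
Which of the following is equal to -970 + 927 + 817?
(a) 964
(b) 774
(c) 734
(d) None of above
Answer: b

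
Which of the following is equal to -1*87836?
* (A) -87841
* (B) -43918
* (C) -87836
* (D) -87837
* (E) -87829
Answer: C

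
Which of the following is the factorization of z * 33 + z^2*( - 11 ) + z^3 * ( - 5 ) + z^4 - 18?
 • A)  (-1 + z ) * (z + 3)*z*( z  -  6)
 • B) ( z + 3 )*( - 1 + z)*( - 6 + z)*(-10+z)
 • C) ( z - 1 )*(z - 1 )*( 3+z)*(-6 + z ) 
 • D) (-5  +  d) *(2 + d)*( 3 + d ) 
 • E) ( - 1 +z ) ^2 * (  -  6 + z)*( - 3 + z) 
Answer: C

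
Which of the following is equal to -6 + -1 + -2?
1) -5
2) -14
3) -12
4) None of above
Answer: 4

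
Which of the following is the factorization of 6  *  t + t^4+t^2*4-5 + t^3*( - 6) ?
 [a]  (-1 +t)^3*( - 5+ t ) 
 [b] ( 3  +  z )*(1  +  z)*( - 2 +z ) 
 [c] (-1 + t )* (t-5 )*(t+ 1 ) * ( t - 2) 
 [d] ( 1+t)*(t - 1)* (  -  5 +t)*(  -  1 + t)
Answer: d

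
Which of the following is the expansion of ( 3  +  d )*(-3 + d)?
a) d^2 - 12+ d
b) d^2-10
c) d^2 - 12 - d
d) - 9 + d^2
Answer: d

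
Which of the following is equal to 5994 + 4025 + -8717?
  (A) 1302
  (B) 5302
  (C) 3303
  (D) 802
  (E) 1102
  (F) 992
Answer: A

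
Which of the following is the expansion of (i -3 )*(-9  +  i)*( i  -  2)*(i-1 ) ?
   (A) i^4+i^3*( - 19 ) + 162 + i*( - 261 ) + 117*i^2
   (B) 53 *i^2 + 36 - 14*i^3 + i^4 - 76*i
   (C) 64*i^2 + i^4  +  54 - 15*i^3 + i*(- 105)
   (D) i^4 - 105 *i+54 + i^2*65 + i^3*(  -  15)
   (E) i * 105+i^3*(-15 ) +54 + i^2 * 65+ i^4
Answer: D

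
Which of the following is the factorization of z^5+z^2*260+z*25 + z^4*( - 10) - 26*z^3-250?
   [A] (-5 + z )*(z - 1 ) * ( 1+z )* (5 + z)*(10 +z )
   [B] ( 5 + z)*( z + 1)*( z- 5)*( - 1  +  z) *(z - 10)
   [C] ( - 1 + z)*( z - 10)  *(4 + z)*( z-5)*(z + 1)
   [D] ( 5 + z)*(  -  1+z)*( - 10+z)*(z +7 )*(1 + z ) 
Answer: B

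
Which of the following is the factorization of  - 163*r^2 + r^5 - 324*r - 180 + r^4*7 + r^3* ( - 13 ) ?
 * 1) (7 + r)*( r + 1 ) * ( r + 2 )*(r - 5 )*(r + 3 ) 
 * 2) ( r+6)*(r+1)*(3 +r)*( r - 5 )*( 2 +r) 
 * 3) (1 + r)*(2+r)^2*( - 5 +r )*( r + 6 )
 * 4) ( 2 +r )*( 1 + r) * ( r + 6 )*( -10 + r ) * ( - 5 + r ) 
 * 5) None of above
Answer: 2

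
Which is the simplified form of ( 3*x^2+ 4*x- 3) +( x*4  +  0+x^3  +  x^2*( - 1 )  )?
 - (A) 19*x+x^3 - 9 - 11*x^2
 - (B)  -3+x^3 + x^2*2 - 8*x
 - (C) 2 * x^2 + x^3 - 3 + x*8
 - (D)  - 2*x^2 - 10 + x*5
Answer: C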